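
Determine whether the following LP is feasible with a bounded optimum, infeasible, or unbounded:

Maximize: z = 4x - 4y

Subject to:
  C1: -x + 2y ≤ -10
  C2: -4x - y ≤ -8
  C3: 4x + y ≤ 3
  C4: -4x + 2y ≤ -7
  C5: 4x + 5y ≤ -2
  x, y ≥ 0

Infeasible (no feasible solution exists)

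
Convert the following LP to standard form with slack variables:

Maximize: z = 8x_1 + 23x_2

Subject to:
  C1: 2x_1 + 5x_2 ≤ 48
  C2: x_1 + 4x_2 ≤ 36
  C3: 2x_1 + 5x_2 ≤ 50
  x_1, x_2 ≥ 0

max z = 8x_1 + 23x_2

s.t.
  2x_1 + 5x_2 + s1 = 48
  x_1 + 4x_2 + s2 = 36
  2x_1 + 5x_2 + s3 = 50
  x_1, x_2, s1, s2, s3 ≥ 0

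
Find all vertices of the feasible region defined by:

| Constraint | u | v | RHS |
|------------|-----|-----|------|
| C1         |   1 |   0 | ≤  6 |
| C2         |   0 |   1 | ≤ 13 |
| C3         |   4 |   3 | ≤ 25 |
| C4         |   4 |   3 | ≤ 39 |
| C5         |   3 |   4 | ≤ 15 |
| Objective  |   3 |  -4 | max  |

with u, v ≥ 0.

(0, 0), (5, 0), (0, 3.75)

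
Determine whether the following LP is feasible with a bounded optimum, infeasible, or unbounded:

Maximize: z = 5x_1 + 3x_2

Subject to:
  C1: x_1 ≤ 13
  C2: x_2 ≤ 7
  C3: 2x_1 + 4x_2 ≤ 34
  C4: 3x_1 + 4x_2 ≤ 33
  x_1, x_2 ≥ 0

Feasible with a bounded optimal solution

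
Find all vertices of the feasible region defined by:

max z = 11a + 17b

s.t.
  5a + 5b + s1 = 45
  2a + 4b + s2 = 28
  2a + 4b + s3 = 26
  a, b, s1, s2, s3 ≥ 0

(0, 0), (9, 0), (5, 4), (0, 6.5)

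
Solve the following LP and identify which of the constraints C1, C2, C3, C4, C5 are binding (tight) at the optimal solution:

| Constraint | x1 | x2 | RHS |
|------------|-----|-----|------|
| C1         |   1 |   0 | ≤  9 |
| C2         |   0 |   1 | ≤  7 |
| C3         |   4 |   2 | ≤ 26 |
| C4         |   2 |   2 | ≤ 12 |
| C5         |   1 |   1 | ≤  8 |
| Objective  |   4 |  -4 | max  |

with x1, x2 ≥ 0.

At x1 = 6, x2 = 0, compute slack b - a·x for each constraint:
  C1: 9 − 6 = 3  (slack)
  C2: 7 − 0 = 7  (slack)
  C3: 26 − 24 = 2  (slack)
  C4: 12 − 12 = 0  (binding)
  C5: 8 − 6 = 2  (slack)

Optimal: x1 = 6, x2 = 0
Binding: C4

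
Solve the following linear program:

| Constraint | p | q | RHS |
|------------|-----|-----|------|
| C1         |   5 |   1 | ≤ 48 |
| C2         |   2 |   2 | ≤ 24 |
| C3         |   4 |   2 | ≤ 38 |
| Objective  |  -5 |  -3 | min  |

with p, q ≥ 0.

Evaluate the objective at each vertex of the feasible region:
  z(0, 0) = 0
  z(9.5, 0) = -47.5
  z(7, 5) = -50  ←
  z(0, 12) = -36
The minimum is at p = 7, q = 5.

p = 7, q = 5, z = -50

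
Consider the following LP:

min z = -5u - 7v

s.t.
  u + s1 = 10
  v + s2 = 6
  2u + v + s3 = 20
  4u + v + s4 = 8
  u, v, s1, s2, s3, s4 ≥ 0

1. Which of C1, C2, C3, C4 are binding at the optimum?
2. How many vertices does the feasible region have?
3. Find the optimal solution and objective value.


1. C2, C4
2. 4
3. u = 0.5, v = 6, z = -44.5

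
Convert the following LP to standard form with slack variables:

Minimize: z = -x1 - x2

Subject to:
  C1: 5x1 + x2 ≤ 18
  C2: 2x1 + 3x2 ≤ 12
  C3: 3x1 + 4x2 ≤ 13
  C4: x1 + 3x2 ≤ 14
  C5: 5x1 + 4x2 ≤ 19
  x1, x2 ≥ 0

min z = -x1 - x2

s.t.
  5x1 + x2 + s1 = 18
  2x1 + 3x2 + s2 = 12
  3x1 + 4x2 + s3 = 13
  x1 + 3x2 + s4 = 14
  5x1 + 4x2 + s5 = 19
  x1, x2, s1, s2, s3, s4, s5 ≥ 0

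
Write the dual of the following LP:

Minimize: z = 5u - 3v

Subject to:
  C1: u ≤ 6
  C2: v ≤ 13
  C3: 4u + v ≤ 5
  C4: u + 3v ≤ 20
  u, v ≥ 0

Primal min cᵀx s.t. Ax ≤ b, x ≥ 0  →  Dual max −bᵀy s.t. Aᵀy ≥ −c, y ≥ 0.

Maximize: z = -6y1 - 13y2 - 5y3 - 20y4

Subject to:
  y1 + 4y3 + y4 ≥ -5
  y2 + y3 + 3y4 ≥ 3
  y1, y2, y3, y4 ≥ 0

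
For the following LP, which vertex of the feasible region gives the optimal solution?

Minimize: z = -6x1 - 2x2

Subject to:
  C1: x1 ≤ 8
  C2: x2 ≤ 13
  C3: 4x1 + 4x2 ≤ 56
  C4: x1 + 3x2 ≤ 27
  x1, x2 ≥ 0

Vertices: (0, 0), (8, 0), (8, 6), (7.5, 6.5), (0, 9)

Evaluate the objective at each vertex of the feasible region:
  z(0, 0) = 0
  z(8, 0) = -48
  z(8, 6) = -60  ←
  z(7.5, 6.5) = -58
  z(0, 9) = -18
The minimum is at x1 = 8, x2 = 6.

(8, 6)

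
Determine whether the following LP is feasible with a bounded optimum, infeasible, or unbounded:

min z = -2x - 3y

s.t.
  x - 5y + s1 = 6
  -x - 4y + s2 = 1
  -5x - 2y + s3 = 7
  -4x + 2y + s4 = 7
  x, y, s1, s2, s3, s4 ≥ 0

Unbounded (objective can decrease without bound)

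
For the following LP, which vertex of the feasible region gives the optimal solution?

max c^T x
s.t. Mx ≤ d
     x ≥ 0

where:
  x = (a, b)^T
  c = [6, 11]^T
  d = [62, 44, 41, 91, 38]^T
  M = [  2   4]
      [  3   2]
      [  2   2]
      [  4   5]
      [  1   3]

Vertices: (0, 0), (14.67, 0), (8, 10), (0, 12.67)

Evaluate the objective at each vertex of the feasible region:
  z(0, 0) = 0
  z(14.67, 0) = 88
  z(8, 10) = 158  ←
  z(0, 12.67) = 139.3
The maximum is at a = 8, b = 10.

(8, 10)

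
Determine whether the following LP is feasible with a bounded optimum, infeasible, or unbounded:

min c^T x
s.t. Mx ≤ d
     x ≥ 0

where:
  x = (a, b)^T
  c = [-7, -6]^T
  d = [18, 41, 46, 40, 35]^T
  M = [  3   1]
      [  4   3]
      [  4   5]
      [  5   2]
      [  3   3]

Feasible with a bounded optimal solution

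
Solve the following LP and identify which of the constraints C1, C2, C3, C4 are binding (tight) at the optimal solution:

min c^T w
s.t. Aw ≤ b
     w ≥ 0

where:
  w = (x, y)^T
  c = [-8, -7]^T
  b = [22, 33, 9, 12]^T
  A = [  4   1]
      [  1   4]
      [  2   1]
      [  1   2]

At x = 2, y = 5, compute slack b - a·x for each constraint:
  C1: 22 − 13 = 9  (slack)
  C2: 33 − 22 = 11  (slack)
  C3: 9 − 9 = 0  (binding)
  C4: 12 − 12 = 0  (binding)

Optimal: x = 2, y = 5
Binding: C3, C4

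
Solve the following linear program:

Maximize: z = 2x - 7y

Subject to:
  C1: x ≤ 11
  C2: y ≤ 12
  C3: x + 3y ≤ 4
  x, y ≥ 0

Evaluate the objective at each vertex of the feasible region:
  z(0, 0) = 0
  z(4, 0) = 8  ←
  z(0, 1.333) = -9.333
The maximum is at x = 4, y = 0.

x = 4, y = 0, z = 8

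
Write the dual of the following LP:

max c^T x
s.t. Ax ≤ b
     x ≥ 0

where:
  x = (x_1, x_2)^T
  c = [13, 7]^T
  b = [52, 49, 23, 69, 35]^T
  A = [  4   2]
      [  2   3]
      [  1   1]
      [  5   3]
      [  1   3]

Primal max cᵀx s.t. Ax ≤ b, x ≥ 0  →  Dual min bᵀy s.t. Aᵀy ≥ c, y ≥ 0.

Minimize: z = 52y1 + 49y2 + 23y3 + 69y4 + 35y5

Subject to:
  4y1 + 2y2 + y3 + 5y4 + y5 ≥ 13
  2y1 + 3y2 + y3 + 3y4 + 3y5 ≥ 7
  y1, y2, y3, y4, y5 ≥ 0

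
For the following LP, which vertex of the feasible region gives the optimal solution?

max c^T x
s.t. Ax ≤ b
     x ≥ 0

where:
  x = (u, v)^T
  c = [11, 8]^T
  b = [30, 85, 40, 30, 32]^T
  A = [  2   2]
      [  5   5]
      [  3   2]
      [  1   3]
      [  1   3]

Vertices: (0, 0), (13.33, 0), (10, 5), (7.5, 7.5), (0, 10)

Evaluate the objective at each vertex of the feasible region:
  z(0, 0) = 0
  z(13.33, 0) = 146.7
  z(10, 5) = 150  ←
  z(7.5, 7.5) = 142.5
  z(0, 10) = 80
The maximum is at u = 10, v = 5.

(10, 5)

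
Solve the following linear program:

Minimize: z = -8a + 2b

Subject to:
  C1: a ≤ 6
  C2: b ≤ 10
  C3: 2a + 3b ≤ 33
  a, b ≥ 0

Evaluate the objective at each vertex of the feasible region:
  z(0, 0) = 0
  z(6, 0) = -48  ←
  z(6, 7) = -34
  z(1.5, 10) = 8
  z(0, 10) = 20
The minimum is at a = 6, b = 0.

a = 6, b = 0, z = -48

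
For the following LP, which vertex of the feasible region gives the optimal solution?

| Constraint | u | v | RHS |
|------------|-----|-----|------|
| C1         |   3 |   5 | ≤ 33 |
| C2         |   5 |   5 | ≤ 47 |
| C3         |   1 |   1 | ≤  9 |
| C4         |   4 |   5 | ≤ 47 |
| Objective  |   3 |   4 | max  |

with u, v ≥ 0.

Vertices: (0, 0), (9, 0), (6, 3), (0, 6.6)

Evaluate the objective at each vertex of the feasible region:
  z(0, 0) = 0
  z(9, 0) = 27
  z(6, 3) = 30  ←
  z(0, 6.6) = 26.4
The maximum is at u = 6, v = 3.

(6, 3)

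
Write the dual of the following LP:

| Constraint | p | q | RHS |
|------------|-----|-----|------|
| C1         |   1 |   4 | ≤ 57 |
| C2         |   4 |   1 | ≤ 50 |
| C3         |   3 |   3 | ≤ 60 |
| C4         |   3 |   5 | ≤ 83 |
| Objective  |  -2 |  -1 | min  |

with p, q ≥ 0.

Primal min cᵀx s.t. Ax ≤ b, x ≥ 0  →  Dual max −bᵀy s.t. Aᵀy ≥ −c, y ≥ 0.

Maximize: z = -57y1 - 50y2 - 60y3 - 83y4

Subject to:
  y1 + 4y2 + 3y3 + 3y4 ≥ 2
  4y1 + y2 + 3y3 + 5y4 ≥ 1
  y1, y2, y3, y4 ≥ 0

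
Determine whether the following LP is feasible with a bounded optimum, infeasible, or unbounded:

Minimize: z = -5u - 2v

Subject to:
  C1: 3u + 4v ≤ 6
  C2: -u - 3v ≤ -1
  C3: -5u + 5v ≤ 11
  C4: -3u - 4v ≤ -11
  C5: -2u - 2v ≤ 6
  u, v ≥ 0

Infeasible (no feasible solution exists)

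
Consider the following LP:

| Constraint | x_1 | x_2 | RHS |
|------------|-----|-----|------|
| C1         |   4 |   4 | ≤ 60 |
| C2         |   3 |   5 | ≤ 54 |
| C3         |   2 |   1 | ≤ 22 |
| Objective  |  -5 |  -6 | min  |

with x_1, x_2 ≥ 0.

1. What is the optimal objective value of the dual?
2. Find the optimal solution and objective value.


1. -76
2. x_1 = 8, x_2 = 6, z = -76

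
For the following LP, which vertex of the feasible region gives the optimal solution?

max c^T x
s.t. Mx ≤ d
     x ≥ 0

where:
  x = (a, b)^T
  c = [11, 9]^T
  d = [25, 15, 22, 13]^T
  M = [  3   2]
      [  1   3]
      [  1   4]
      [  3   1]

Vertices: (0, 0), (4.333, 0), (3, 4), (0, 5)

Evaluate the objective at each vertex of the feasible region:
  z(0, 0) = 0
  z(4.333, 0) = 47.67
  z(3, 4) = 69  ←
  z(0, 5) = 45
The maximum is at a = 3, b = 4.

(3, 4)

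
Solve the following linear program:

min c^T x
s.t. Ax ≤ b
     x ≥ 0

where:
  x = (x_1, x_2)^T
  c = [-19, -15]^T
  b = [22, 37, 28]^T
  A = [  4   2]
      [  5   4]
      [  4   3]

Evaluate the objective at each vertex of the feasible region:
  z(0, 0) = 0
  z(5.5, 0) = -104.5
  z(2.5, 6) = -137.5
  z(1, 8) = -139  ←
  z(0, 9.25) = -138.8
The minimum is at x_1 = 1, x_2 = 8.

x_1 = 1, x_2 = 8, z = -139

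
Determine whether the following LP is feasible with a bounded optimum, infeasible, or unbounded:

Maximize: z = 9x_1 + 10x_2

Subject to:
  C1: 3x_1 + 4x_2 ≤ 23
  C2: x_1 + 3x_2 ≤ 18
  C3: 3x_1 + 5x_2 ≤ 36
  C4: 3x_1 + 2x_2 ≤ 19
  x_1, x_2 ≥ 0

Feasible with a bounded optimal solution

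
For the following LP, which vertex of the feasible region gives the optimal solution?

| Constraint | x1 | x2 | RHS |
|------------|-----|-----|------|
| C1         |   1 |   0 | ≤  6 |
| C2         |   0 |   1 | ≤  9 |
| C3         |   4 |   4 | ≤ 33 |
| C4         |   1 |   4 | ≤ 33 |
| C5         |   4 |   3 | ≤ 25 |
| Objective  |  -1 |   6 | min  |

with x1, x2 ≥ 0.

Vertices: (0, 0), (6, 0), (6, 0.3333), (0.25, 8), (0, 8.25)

Evaluate the objective at each vertex of the feasible region:
  z(0, 0) = 0
  z(6, 0) = -6  ←
  z(6, 0.3333) = -4
  z(0.25, 8) = 47.75
  z(0, 8.25) = 49.5
The minimum is at x1 = 6, x2 = 0.

(6, 0)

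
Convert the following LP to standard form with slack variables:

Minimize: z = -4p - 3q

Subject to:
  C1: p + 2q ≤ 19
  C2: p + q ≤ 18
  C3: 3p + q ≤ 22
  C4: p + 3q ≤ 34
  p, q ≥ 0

min z = -4p - 3q

s.t.
  p + 2q + s1 = 19
  p + q + s2 = 18
  3p + q + s3 = 22
  p + 3q + s4 = 34
  p, q, s1, s2, s3, s4 ≥ 0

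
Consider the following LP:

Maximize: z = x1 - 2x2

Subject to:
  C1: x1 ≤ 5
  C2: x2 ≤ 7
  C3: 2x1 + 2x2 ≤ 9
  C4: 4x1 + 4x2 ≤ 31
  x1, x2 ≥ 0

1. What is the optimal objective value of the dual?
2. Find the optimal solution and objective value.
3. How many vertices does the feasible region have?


1. 4.5
2. x1 = 4.5, x2 = 0, z = 4.5
3. 3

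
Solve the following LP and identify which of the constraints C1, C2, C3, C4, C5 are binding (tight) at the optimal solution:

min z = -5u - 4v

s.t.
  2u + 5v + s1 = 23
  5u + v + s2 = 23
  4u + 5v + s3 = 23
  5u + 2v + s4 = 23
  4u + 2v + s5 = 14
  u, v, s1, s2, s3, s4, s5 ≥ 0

At u = 2, v = 3, compute slack b - a·x for each constraint:
  C1: 23 − 19 = 4  (slack)
  C2: 23 − 13 = 10  (slack)
  C3: 23 − 23 = 0  (binding)
  C4: 23 − 16 = 7  (slack)
  C5: 14 − 14 = 0  (binding)

Optimal: u = 2, v = 3
Binding: C3, C5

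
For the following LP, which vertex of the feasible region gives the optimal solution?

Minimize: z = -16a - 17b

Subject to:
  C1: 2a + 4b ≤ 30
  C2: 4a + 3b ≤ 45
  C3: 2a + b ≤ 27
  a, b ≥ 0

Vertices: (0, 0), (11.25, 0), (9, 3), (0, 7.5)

Evaluate the objective at each vertex of the feasible region:
  z(0, 0) = 0
  z(11.25, 0) = -180
  z(9, 3) = -195  ←
  z(0, 7.5) = -127.5
The minimum is at a = 9, b = 3.

(9, 3)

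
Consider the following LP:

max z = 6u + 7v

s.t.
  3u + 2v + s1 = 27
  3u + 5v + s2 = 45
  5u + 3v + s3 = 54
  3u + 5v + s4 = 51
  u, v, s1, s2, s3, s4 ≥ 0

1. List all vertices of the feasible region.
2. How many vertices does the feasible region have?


1. (0, 0), (9, 0), (5, 6), (0, 9)
2. 4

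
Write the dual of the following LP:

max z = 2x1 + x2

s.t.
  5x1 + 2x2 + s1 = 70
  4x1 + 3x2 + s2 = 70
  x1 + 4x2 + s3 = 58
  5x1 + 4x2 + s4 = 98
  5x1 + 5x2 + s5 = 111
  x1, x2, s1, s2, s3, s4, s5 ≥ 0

Primal max cᵀx s.t. Ax ≤ b, x ≥ 0  →  Dual min bᵀy s.t. Aᵀy ≥ c, y ≥ 0.

Minimize: z = 70y1 + 70y2 + 58y3 + 98y4 + 111y5

Subject to:
  5y1 + 4y2 + y3 + 5y4 + 5y5 ≥ 2
  2y1 + 3y2 + 4y3 + 4y4 + 5y5 ≥ 1
  y1, y2, y3, y4, y5 ≥ 0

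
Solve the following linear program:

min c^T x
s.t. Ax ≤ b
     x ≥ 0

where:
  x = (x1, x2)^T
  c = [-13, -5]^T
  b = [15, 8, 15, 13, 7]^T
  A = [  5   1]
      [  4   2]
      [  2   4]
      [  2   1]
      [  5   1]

Evaluate the objective at each vertex of the feasible region:
  z(0, 0) = 0
  z(1.4, 0) = -18.2
  z(1, 2) = -23  ←
  z(0.1667, 3.667) = -20.5
  z(0, 3.75) = -18.75
The minimum is at x1 = 1, x2 = 2.

x1 = 1, x2 = 2, z = -23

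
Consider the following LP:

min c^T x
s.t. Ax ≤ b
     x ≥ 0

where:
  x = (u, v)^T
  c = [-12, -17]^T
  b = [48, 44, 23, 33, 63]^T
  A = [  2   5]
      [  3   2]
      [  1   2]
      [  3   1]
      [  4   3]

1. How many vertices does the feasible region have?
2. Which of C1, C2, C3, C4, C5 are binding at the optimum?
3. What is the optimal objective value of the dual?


1. 4
2. C1, C4
3. -210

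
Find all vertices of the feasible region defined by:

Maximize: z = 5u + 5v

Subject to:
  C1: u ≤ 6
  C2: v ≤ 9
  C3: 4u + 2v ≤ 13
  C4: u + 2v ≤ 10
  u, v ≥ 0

(0, 0), (3.25, 0), (1, 4.5), (0, 5)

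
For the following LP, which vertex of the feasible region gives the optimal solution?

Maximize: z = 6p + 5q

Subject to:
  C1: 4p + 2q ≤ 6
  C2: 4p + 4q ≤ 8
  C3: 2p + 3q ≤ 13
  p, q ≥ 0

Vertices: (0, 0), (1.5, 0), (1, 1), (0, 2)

Evaluate the objective at each vertex of the feasible region:
  z(0, 0) = 0
  z(1.5, 0) = 9
  z(1, 1) = 11  ←
  z(0, 2) = 10
The maximum is at p = 1, q = 1.

(1, 1)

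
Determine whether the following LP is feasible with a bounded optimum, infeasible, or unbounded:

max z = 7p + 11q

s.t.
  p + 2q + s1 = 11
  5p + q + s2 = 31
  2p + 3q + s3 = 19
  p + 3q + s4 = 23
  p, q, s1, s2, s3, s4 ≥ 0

Feasible with a bounded optimal solution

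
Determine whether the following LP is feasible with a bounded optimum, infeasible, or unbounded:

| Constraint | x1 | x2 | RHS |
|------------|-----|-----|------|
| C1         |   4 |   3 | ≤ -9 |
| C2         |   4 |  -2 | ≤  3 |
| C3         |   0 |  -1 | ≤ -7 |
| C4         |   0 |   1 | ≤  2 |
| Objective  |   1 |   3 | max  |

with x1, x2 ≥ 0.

Infeasible (no feasible solution exists)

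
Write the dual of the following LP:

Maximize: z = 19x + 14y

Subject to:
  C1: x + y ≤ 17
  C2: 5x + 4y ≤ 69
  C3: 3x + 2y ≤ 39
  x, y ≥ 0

Primal max cᵀx s.t. Ax ≤ b, x ≥ 0  →  Dual min bᵀy s.t. Aᵀy ≥ c, y ≥ 0.

Minimize: z = 17y1 + 69y2 + 39y3

Subject to:
  y1 + 5y2 + 3y3 ≥ 19
  y1 + 4y2 + 2y3 ≥ 14
  y1, y2, y3 ≥ 0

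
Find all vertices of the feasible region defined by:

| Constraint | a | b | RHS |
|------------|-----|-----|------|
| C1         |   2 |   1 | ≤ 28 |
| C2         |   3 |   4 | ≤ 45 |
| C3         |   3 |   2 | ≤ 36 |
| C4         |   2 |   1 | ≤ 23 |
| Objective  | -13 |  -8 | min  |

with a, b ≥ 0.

(0, 0), (11.5, 0), (10, 3), (9, 4.5), (0, 11.25)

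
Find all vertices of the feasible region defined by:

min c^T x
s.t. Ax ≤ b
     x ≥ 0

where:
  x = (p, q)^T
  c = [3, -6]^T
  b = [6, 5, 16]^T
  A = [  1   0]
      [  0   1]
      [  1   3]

(0, 0), (6, 0), (6, 3.333), (1, 5), (0, 5)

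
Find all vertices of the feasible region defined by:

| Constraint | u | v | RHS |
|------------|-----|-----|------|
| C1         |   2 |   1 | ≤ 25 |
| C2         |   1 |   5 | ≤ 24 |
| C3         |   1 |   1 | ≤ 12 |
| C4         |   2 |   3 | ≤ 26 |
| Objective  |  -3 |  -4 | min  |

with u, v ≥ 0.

(0, 0), (12, 0), (10, 2), (8.286, 3.143), (0, 4.8)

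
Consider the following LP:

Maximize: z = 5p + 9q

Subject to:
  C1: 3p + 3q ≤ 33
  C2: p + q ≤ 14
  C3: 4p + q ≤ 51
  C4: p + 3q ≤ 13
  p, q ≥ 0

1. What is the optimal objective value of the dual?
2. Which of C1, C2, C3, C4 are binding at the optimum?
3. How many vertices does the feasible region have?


1. 59
2. C1, C4
3. 4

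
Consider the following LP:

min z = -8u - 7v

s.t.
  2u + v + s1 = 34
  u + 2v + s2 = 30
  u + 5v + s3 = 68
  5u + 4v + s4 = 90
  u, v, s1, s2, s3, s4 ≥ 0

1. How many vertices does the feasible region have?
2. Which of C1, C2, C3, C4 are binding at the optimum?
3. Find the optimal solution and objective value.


1. 6
2. C2, C4
3. u = 10, v = 10, z = -150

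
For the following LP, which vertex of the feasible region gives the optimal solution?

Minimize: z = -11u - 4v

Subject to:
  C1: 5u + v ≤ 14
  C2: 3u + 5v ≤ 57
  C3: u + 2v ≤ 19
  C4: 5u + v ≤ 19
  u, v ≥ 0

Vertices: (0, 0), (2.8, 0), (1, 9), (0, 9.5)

Evaluate the objective at each vertex of the feasible region:
  z(0, 0) = 0
  z(2.8, 0) = -30.8
  z(1, 9) = -47  ←
  z(0, 9.5) = -38
The minimum is at u = 1, v = 9.

(1, 9)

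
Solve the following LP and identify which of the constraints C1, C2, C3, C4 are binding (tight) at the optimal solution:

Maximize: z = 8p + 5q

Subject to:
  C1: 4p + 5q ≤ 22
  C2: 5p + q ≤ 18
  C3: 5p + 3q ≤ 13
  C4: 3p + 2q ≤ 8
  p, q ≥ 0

At p = 2, q = 1, compute slack b - a·x for each constraint:
  C1: 22 − 13 = 9  (slack)
  C2: 18 − 11 = 7  (slack)
  C3: 13 − 13 = 0  (binding)
  C4: 8 − 8 = 0  (binding)

Optimal: p = 2, q = 1
Binding: C3, C4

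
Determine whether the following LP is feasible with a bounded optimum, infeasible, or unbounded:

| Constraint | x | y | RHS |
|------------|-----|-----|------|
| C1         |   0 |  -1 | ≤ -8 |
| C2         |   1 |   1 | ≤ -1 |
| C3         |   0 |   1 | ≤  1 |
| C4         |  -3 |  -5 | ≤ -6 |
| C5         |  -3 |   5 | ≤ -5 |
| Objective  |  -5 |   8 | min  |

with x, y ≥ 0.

Infeasible (no feasible solution exists)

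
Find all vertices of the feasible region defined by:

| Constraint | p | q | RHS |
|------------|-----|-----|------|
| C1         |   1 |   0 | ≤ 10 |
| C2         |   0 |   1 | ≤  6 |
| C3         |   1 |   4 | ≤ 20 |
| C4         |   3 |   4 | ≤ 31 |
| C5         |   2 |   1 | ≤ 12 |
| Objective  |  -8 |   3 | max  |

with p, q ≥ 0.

(0, 0), (6, 0), (4, 4), (0, 5)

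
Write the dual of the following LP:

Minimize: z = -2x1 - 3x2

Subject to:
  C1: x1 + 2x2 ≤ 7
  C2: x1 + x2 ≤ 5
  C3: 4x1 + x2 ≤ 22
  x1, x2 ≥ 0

Primal min cᵀx s.t. Ax ≤ b, x ≥ 0  →  Dual max −bᵀy s.t. Aᵀy ≥ −c, y ≥ 0.

Maximize: z = -7y1 - 5y2 - 22y3

Subject to:
  y1 + y2 + 4y3 ≥ 2
  2y1 + y2 + y3 ≥ 3
  y1, y2, y3 ≥ 0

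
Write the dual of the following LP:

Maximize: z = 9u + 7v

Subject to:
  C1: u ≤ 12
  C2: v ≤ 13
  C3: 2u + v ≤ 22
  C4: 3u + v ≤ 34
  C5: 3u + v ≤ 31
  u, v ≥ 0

Primal max cᵀx s.t. Ax ≤ b, x ≥ 0  →  Dual min bᵀy s.t. Aᵀy ≥ c, y ≥ 0.

Minimize: z = 12y1 + 13y2 + 22y3 + 34y4 + 31y5

Subject to:
  y1 + 2y3 + 3y4 + 3y5 ≥ 9
  y2 + y3 + y4 + y5 ≥ 7
  y1, y2, y3, y4, y5 ≥ 0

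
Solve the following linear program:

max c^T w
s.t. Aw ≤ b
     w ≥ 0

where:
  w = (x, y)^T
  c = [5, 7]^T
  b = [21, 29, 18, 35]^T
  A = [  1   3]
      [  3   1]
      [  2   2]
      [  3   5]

Evaluate the objective at each vertex of the feasible region:
  z(0, 0) = 0
  z(9, 0) = 45
  z(5, 4) = 53  ←
  z(0, 7) = 49
The maximum is at x = 5, y = 4.

x = 5, y = 4, z = 53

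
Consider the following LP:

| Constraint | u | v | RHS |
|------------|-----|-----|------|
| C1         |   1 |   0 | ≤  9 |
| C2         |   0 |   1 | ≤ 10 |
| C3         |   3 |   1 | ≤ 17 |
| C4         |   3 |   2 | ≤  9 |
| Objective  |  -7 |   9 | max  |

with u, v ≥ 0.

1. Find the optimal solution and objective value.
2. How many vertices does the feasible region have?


1. u = 0, v = 4.5, z = 40.5
2. 3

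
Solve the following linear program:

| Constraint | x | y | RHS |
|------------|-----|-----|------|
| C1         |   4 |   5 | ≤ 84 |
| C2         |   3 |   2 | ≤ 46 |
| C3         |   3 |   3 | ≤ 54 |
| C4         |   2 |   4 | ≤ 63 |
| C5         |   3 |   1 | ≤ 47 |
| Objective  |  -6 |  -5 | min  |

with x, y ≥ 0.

Evaluate the objective at each vertex of the feasible region:
  z(0, 0) = 0
  z(15.33, 0) = -92
  z(10, 8) = -100  ←
  z(6, 12) = -96
  z(3.5, 14) = -91
  z(0, 15.75) = -78.75
The minimum is at x = 10, y = 8.

x = 10, y = 8, z = -100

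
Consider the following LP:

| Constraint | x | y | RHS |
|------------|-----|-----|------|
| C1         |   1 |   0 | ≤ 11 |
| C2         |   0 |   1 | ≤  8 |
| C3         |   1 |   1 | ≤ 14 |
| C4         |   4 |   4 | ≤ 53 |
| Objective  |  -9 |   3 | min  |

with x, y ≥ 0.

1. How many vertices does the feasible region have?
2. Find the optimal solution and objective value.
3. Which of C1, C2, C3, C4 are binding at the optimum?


1. 5
2. x = 11, y = 0, z = -99
3. C1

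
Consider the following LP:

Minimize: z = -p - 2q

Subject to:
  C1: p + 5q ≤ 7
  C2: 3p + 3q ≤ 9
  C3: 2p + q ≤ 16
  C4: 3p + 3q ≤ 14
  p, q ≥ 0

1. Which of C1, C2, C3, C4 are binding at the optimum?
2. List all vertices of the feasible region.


1. C1, C2
2. (0, 0), (3, 0), (2, 1), (0, 1.4)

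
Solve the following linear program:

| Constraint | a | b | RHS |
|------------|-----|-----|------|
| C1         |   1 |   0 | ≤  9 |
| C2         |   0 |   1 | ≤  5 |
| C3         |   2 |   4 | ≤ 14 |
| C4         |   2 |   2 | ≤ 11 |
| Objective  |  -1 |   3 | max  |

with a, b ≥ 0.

Evaluate the objective at each vertex of the feasible region:
  z(0, 0) = 0
  z(5.5, 0) = -5.5
  z(4, 1.5) = 0.5
  z(0, 3.5) = 10.5  ←
The maximum is at a = 0, b = 3.5.

a = 0, b = 3.5, z = 10.5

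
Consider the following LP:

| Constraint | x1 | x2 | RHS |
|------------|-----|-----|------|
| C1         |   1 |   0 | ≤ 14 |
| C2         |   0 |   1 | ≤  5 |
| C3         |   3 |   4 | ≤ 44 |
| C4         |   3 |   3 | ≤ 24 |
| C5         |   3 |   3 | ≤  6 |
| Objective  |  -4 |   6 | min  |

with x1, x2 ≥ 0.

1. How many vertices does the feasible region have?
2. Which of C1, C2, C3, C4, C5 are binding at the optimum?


1. 3
2. C5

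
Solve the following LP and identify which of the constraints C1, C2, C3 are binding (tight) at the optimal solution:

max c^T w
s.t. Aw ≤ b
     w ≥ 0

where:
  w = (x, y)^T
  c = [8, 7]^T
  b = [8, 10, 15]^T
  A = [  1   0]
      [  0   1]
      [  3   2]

At x = 0, y = 7.5, compute slack b - a·x for each constraint:
  C1: 8 − 0 = 8  (slack)
  C2: 10 − 7.5 = 2.5  (slack)
  C3: 15 − 15 = 0  (binding)

Optimal: x = 0, y = 7.5
Binding: C3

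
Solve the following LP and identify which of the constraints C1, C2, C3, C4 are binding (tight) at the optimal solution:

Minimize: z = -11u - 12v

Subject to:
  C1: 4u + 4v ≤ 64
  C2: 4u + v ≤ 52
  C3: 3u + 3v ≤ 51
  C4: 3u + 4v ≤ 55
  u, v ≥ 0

At u = 9, v = 7, compute slack b - a·x for each constraint:
  C1: 64 − 64 = 0  (binding)
  C2: 52 − 43 = 9  (slack)
  C3: 51 − 48 = 3  (slack)
  C4: 55 − 55 = 0  (binding)

Optimal: u = 9, v = 7
Binding: C1, C4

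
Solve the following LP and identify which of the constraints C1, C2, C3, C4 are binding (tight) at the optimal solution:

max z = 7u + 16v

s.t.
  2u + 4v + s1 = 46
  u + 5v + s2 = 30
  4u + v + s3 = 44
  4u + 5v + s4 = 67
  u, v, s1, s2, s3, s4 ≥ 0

At u = 10, v = 4, compute slack b - a·x for each constraint:
  C1: 46 − 36 = 10  (slack)
  C2: 30 − 30 = 0  (binding)
  C3: 44 − 44 = 0  (binding)
  C4: 67 − 60 = 7  (slack)

Optimal: u = 10, v = 4
Binding: C2, C3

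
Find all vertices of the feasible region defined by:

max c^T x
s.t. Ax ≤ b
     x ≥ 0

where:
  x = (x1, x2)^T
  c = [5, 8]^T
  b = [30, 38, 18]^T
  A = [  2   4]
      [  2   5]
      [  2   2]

(0, 0), (9, 0), (3, 6), (0, 7.5)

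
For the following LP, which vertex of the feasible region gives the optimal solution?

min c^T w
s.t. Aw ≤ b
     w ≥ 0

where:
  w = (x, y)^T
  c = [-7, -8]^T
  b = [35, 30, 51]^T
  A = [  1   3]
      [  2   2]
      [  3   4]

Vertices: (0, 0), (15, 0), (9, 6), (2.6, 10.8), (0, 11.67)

Evaluate the objective at each vertex of the feasible region:
  z(0, 0) = 0
  z(15, 0) = -105
  z(9, 6) = -111  ←
  z(2.6, 10.8) = -104.6
  z(0, 11.67) = -93.33
The minimum is at x = 9, y = 6.

(9, 6)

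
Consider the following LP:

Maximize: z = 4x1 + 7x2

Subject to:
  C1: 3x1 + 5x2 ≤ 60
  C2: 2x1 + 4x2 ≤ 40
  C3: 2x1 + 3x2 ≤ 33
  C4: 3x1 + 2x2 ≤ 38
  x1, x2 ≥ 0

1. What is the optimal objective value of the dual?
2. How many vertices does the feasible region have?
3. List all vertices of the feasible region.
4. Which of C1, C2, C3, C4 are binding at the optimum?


1. 73
2. 5
3. (0, 0), (12.67, 0), (9.6, 4.6), (6, 7), (0, 10)
4. C2, C3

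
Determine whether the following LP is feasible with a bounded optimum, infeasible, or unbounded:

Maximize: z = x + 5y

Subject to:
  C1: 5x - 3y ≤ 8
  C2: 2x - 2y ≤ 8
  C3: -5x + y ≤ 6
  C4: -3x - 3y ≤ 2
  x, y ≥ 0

Unbounded (objective can increase without bound)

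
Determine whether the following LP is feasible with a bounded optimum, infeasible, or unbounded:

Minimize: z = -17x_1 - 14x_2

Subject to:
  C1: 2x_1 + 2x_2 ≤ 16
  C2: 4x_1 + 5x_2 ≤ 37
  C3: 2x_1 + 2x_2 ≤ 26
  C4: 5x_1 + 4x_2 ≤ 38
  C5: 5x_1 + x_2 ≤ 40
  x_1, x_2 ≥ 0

Feasible with a bounded optimal solution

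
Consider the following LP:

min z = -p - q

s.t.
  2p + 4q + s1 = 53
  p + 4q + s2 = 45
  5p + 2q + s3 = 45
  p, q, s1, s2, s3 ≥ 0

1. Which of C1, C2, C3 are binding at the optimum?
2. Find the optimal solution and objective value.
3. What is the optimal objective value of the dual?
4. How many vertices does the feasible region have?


1. C2, C3
2. p = 5, q = 10, z = -15
3. -15
4. 4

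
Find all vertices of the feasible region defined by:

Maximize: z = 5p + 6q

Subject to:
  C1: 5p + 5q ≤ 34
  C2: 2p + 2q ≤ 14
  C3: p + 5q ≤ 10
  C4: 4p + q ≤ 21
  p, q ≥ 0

(0, 0), (5.25, 0), (5, 1), (0, 2)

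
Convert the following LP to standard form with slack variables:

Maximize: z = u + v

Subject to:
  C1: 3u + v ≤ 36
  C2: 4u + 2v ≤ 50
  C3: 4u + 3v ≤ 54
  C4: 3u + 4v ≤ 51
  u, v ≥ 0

max z = u + v

s.t.
  3u + v + s1 = 36
  4u + 2v + s2 = 50
  4u + 3v + s3 = 54
  3u + 4v + s4 = 51
  u, v, s1, s2, s3, s4 ≥ 0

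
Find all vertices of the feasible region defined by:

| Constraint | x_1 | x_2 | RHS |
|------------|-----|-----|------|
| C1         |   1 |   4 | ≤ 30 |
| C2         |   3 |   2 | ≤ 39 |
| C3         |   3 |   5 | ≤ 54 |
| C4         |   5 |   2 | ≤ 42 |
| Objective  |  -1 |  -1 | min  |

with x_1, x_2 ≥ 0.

(0, 0), (8.4, 0), (6, 6), (0, 7.5)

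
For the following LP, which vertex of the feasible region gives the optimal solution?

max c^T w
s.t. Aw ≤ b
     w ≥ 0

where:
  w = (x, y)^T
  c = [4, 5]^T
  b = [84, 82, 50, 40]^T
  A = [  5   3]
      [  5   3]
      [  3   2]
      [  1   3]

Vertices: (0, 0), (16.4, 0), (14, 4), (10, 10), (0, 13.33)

Evaluate the objective at each vertex of the feasible region:
  z(0, 0) = 0
  z(16.4, 0) = 65.6
  z(14, 4) = 76
  z(10, 10) = 90  ←
  z(0, 13.33) = 66.67
The maximum is at x = 10, y = 10.

(10, 10)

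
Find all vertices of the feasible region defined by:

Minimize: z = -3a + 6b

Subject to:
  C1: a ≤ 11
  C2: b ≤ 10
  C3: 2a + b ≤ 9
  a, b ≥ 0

(0, 0), (4.5, 0), (0, 9)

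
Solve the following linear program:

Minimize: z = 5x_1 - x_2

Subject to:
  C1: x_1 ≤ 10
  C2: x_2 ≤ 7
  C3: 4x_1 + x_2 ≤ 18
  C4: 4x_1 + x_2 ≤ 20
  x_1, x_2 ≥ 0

Evaluate the objective at each vertex of the feasible region:
  z(0, 0) = 0
  z(4.5, 0) = 22.5
  z(2.75, 7) = 6.75
  z(0, 7) = -7  ←
The minimum is at x_1 = 0, x_2 = 7.

x_1 = 0, x_2 = 7, z = -7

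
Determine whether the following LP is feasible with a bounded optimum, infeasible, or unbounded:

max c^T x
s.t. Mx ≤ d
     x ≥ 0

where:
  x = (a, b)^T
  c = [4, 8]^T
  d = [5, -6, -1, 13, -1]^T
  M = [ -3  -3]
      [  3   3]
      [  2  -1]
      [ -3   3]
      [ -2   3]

Infeasible (no feasible solution exists)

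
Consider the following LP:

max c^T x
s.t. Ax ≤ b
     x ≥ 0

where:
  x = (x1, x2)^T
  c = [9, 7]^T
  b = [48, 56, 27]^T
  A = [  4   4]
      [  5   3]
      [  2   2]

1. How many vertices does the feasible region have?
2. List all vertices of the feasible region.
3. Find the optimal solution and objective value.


1. 4
2. (0, 0), (11.2, 0), (10, 2), (0, 12)
3. x1 = 10, x2 = 2, z = 104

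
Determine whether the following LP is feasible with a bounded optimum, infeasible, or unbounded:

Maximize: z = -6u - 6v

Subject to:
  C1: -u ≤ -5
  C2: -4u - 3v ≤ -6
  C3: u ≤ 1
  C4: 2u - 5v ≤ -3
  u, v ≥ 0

Infeasible (no feasible solution exists)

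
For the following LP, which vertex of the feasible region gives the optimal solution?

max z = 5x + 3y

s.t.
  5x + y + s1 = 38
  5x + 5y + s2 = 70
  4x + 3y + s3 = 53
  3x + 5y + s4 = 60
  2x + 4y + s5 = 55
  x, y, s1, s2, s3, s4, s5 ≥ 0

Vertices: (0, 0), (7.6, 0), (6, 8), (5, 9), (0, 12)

Evaluate the objective at each vertex of the feasible region:
  z(0, 0) = 0
  z(7.6, 0) = 38
  z(6, 8) = 54  ←
  z(5, 9) = 52
  z(0, 12) = 36
The maximum is at x = 6, y = 8.

(6, 8)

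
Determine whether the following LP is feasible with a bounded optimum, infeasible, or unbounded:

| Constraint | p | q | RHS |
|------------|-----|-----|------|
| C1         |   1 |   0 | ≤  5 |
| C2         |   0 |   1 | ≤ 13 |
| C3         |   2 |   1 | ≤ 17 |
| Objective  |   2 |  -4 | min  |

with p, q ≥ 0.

Feasible with a bounded optimal solution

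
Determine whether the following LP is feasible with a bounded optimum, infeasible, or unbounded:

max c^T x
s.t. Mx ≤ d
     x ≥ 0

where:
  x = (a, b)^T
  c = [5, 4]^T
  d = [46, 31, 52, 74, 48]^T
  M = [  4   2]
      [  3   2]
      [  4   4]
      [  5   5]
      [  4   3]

Feasible with a bounded optimal solution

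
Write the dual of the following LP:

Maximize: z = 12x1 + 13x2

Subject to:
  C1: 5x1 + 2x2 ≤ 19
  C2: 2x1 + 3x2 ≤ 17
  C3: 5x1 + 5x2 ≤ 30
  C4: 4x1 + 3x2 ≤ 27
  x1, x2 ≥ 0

Primal max cᵀx s.t. Ax ≤ b, x ≥ 0  →  Dual min bᵀy s.t. Aᵀy ≥ c, y ≥ 0.

Minimize: z = 19y1 + 17y2 + 30y3 + 27y4

Subject to:
  5y1 + 2y2 + 5y3 + 4y4 ≥ 12
  2y1 + 3y2 + 5y3 + 3y4 ≥ 13
  y1, y2, y3, y4 ≥ 0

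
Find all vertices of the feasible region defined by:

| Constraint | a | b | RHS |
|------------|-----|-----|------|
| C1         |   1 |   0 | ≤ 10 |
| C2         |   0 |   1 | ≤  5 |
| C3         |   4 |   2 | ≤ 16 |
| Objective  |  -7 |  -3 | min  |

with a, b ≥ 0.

(0, 0), (4, 0), (1.5, 5), (0, 5)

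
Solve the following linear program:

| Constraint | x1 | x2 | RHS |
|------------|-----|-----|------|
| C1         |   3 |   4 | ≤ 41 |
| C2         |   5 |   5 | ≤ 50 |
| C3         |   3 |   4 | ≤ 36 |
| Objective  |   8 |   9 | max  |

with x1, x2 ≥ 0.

Evaluate the objective at each vertex of the feasible region:
  z(0, 0) = 0
  z(10, 0) = 80
  z(4, 6) = 86  ←
  z(0, 9) = 81
The maximum is at x1 = 4, x2 = 6.

x1 = 4, x2 = 6, z = 86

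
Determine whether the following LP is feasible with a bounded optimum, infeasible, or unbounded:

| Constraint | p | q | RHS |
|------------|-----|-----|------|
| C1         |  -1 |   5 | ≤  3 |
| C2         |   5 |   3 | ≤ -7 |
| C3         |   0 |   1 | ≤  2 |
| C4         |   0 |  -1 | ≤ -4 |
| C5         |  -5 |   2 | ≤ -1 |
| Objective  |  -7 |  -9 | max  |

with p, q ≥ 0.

Infeasible (no feasible solution exists)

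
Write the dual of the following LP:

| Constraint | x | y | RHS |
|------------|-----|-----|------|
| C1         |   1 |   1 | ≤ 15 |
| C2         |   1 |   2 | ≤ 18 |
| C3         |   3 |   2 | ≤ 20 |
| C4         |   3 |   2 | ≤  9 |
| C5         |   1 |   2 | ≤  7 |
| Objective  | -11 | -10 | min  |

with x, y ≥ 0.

Primal min cᵀx s.t. Ax ≤ b, x ≥ 0  →  Dual max −bᵀy s.t. Aᵀy ≥ −c, y ≥ 0.

Maximize: z = -15y1 - 18y2 - 20y3 - 9y4 - 7y5

Subject to:
  y1 + y2 + 3y3 + 3y4 + y5 ≥ 11
  y1 + 2y2 + 2y3 + 2y4 + 2y5 ≥ 10
  y1, y2, y3, y4, y5 ≥ 0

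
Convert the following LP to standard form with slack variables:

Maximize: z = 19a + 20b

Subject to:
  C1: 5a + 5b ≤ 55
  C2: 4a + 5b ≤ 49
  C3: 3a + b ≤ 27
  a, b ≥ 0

max z = 19a + 20b

s.t.
  5a + 5b + s1 = 55
  4a + 5b + s2 = 49
  3a + b + s3 = 27
  a, b, s1, s2, s3 ≥ 0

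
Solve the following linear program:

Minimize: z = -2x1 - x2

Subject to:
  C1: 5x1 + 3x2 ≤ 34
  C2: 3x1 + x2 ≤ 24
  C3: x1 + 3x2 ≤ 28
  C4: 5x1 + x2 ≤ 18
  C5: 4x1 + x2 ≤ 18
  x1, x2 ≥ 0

Evaluate the objective at each vertex of the feasible region:
  z(0, 0) = 0
  z(3.6, 0) = -7.2
  z(2, 8) = -12  ←
  z(1.5, 8.833) = -11.83
  z(0, 9.333) = -9.333
The minimum is at x1 = 2, x2 = 8.

x1 = 2, x2 = 8, z = -12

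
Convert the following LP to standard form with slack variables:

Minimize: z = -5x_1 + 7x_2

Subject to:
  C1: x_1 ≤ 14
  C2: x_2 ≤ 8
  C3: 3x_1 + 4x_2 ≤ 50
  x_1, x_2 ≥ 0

min z = -5x_1 + 7x_2

s.t.
  x_1 + s1 = 14
  x_2 + s2 = 8
  3x_1 + 4x_2 + s3 = 50
  x_1, x_2, s1, s2, s3 ≥ 0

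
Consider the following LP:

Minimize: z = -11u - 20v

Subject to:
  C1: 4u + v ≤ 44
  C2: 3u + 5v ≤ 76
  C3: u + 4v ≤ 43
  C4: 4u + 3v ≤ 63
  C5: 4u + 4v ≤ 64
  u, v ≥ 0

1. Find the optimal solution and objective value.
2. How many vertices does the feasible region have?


1. u = 7, v = 9, z = -257
2. 5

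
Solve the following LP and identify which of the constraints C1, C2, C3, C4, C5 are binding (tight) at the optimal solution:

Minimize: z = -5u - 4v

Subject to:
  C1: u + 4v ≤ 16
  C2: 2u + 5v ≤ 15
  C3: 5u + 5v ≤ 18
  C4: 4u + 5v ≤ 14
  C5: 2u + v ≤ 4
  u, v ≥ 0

At u = 1, v = 2, compute slack b - a·x for each constraint:
  C1: 16 − 9 = 7  (slack)
  C2: 15 − 12 = 3  (slack)
  C3: 18 − 15 = 3  (slack)
  C4: 14 − 14 = 0  (binding)
  C5: 4 − 4 = 0  (binding)

Optimal: u = 1, v = 2
Binding: C4, C5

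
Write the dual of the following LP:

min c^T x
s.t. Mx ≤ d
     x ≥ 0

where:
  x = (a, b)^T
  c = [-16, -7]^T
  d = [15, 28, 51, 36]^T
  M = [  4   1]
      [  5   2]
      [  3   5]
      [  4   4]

Primal min cᵀx s.t. Ax ≤ b, x ≥ 0  →  Dual max −bᵀy s.t. Aᵀy ≥ −c, y ≥ 0.

Maximize: z = -15y1 - 28y2 - 51y3 - 36y4

Subject to:
  4y1 + 5y2 + 3y3 + 4y4 ≥ 16
  y1 + 2y2 + 5y3 + 4y4 ≥ 7
  y1, y2, y3, y4 ≥ 0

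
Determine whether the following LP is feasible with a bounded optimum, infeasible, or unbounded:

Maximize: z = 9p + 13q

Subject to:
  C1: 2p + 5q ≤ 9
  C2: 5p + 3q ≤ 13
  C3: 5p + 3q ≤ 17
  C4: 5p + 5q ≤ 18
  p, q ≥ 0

Feasible with a bounded optimal solution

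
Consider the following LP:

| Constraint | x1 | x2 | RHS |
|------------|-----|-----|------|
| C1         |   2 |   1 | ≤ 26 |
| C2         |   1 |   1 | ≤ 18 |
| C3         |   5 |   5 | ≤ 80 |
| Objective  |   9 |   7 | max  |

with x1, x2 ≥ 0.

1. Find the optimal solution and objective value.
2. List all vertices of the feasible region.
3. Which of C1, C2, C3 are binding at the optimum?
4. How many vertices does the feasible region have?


1. x1 = 10, x2 = 6, z = 132
2. (0, 0), (13, 0), (10, 6), (0, 16)
3. C1, C3
4. 4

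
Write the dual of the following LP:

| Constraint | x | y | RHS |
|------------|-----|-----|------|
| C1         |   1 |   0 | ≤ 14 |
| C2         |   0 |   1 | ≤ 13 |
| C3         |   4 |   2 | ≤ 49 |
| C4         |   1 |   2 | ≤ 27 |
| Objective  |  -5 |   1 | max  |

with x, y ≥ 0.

Primal max cᵀx s.t. Ax ≤ b, x ≥ 0  →  Dual min bᵀy s.t. Aᵀy ≥ c, y ≥ 0.

Minimize: z = 14y1 + 13y2 + 49y3 + 27y4

Subject to:
  y1 + 4y3 + y4 ≥ -5
  y2 + 2y3 + 2y4 ≥ 1
  y1, y2, y3, y4 ≥ 0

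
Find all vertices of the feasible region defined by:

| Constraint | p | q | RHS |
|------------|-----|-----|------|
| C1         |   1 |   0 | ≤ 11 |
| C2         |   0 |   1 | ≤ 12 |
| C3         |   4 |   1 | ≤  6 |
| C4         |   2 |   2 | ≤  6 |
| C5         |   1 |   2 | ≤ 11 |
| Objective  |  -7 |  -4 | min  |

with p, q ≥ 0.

(0, 0), (1.5, 0), (1, 2), (0, 3)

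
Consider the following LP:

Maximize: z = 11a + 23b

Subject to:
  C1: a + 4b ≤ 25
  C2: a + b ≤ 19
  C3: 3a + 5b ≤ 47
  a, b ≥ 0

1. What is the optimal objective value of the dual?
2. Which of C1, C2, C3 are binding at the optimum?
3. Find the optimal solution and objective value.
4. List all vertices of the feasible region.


1. 191
2. C1, C3
3. a = 9, b = 4, z = 191
4. (0, 0), (15.67, 0), (9, 4), (0, 6.25)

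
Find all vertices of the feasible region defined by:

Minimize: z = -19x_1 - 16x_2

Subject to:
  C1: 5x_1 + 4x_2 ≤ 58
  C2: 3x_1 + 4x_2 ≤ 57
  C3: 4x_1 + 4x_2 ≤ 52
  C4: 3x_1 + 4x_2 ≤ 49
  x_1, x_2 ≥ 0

(0, 0), (11.6, 0), (6, 7), (3, 10), (0, 12.25)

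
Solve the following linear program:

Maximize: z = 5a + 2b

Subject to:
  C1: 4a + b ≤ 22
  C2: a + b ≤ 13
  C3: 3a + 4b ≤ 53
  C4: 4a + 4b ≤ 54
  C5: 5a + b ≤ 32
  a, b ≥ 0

Evaluate the objective at each vertex of the feasible region:
  z(0, 0) = 0
  z(5.5, 0) = 27.5
  z(3, 10) = 35  ←
  z(0, 13) = 26
The maximum is at a = 3, b = 10.

a = 3, b = 10, z = 35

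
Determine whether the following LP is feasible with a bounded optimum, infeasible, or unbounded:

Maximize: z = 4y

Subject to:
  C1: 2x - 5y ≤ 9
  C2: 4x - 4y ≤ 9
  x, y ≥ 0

Unbounded (objective can increase without bound)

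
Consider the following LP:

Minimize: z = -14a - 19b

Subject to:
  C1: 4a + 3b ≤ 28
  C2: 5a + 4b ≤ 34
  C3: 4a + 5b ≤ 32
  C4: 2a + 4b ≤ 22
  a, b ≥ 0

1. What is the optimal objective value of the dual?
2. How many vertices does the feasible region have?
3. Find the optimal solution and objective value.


1. -118
2. 5
3. a = 3, b = 4, z = -118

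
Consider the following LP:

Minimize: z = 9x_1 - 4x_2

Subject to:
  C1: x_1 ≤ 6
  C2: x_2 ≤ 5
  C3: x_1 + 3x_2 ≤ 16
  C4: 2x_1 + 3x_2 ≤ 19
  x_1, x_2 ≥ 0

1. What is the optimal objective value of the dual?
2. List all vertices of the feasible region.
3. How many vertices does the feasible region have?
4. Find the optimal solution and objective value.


1. -20
2. (0, 0), (6, 0), (6, 2.333), (3, 4.333), (1, 5), (0, 5)
3. 6
4. x_1 = 0, x_2 = 5, z = -20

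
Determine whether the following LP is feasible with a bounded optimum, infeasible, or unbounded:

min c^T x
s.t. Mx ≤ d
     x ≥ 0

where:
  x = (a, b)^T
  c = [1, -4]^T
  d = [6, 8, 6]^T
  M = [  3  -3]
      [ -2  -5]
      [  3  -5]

Unbounded (objective can decrease without bound)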